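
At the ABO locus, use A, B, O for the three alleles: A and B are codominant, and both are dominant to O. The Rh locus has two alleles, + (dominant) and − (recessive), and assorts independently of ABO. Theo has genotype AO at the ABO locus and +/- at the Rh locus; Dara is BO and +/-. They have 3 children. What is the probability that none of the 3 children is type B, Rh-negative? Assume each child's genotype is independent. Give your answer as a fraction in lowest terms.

ABO cross AO × BO → 1/4 O, 1/4 A, 1/4 B, 1/4 AB.
Rh cross +/- × +/- → 3/4 Rh+, 1/4 Rh-; so P(type B, Rh-negative) = 1/4 × 1/4 = 1/16 per child.
P(not type B, Rh-negative) = 15/16 for one child; (15/16)^3 = 3375/4096.

3375/4096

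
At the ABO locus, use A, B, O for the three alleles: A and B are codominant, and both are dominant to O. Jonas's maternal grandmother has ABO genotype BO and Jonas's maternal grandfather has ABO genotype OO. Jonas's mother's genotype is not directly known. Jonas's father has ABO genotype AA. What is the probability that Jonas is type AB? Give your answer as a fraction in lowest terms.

Jonas's mother's ABO genotype from BO × OO: 1/2 BO, 1/2 OO.
Crossing each possibility with the father AA and summing P(type AB): 1/2·1/2 + 1/2·0 = 1/4.

1/4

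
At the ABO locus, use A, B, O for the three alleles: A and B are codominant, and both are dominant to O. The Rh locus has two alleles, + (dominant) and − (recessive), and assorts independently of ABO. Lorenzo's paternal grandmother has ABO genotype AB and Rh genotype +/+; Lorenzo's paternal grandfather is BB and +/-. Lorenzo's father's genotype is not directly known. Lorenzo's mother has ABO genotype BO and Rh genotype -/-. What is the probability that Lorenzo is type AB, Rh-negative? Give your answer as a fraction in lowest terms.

1/32

Lorenzo's father's ABO genotype from AB × BB: 1/2 AB, 1/2 BB.
Crossing each possibility with the mother BO and summing P(type AB): 1/2·1/4 + 1/2·0 = 1/8.
Similarly for Rh via the father's Rh distribution: P(Rh-) = 1/4.
Independent loci: 1/8 × 1/4 = 1/32.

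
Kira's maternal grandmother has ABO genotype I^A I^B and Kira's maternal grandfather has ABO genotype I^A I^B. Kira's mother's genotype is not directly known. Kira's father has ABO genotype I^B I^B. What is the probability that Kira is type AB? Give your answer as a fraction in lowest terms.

Kira's mother's ABO genotype from I^A I^B × I^A I^B: 1/4 I^A I^A, 1/2 I^A I^B, 1/4 I^B I^B.
Crossing each possibility with the father I^B I^B and summing P(type AB): 1/4·1 + 1/2·1/2 + 1/4·0 = 1/2.

1/2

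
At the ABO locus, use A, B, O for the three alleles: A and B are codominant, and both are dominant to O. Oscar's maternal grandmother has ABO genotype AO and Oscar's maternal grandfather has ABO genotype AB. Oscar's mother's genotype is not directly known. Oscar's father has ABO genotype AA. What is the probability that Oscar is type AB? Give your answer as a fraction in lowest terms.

Oscar's mother's ABO genotype from AO × AB: 1/4 AA, 1/4 AB, 1/4 AO, 1/4 BO.
Crossing each possibility with the father AA and summing P(type AB): 1/4·0 + 1/4·1/2 + 1/4·0 + 1/4·1/2 = 1/4.

1/4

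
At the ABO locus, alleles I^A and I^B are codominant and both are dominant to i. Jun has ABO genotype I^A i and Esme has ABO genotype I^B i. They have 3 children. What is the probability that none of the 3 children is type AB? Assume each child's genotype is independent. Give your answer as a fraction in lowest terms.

ABO cross I^A i × I^B i → 1/4 O, 1/4 A, 1/4 B, 1/4 AB.
So P(type AB) = 1/4 per child.
P(not type AB) = 3/4 for one child; (3/4)^3 = 27/64.

27/64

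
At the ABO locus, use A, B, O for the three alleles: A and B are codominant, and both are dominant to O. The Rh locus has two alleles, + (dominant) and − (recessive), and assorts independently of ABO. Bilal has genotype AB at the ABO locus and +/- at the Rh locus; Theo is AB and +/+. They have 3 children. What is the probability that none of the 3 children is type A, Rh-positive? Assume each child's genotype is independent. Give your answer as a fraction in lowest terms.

27/64

ABO cross AB × AB → 1/4 A, 1/4 B, 1/2 AB.
Rh cross +/- × +/+ → 1 Rh+; so P(type A, Rh-positive) = 1/4 × 1 = 1/4 per child.
P(not type A, Rh-positive) = 3/4 for one child; (3/4)^3 = 27/64.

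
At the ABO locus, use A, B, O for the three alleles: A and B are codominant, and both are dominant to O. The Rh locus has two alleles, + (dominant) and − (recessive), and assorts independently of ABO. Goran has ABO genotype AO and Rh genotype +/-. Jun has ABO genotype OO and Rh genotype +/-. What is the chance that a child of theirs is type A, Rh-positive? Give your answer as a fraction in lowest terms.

ABO cross AO × OO → offspring phenotypes: 1/2 O, 1/2 A.
Rh cross +/- × +/- → 3/4 Rh+, 1/4 Rh-.
Independent loci: P(type A, Rh-positive) = 1/2 × 3/4 = 3/8.

3/8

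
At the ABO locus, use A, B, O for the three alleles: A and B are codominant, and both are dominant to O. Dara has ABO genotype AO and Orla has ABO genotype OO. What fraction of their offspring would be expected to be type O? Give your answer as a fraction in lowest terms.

1/2

ABO cross AO × OO → offspring phenotypes: 1/2 O, 1/2 A.
So P(type O) = 1/2.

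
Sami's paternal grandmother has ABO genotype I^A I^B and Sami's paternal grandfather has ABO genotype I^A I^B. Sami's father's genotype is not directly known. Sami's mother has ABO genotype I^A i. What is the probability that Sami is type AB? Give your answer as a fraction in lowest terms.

Sami's father's ABO genotype from I^A I^B × I^A I^B: 1/4 I^A I^A, 1/2 I^A I^B, 1/4 I^B I^B.
Crossing each possibility with the mother I^A i and summing P(type AB): 1/4·0 + 1/2·1/4 + 1/4·1/2 = 1/4.

1/4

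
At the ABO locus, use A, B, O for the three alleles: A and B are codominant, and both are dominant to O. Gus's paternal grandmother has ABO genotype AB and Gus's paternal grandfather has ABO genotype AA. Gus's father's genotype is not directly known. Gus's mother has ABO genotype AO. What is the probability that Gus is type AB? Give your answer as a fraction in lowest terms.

1/8

Gus's father's ABO genotype from AB × AA: 1/2 AA, 1/2 AB.
Crossing each possibility with the mother AO and summing P(type AB): 1/2·0 + 1/2·1/4 = 1/8.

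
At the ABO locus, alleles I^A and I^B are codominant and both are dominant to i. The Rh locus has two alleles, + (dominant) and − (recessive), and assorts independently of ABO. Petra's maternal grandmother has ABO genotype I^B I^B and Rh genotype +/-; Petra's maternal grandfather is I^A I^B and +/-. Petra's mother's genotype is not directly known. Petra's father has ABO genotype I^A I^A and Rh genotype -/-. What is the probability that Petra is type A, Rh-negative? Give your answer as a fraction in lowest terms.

1/8

Petra's mother's ABO genotype from I^B I^B × I^A I^B: 1/2 I^A I^B, 1/2 I^B I^B.
Crossing each possibility with the father I^A I^A and summing P(type A): 1/2·1/2 + 1/2·0 = 1/4.
Similarly for Rh via the mother's Rh distribution: P(Rh-) = 1/2.
Independent loci: 1/4 × 1/2 = 1/8.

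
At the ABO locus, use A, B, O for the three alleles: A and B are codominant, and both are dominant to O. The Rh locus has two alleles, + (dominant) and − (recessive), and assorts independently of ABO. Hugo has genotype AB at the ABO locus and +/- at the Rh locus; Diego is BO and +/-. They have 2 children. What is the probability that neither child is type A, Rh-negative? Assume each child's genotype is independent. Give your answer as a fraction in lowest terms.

225/256

ABO cross AB × BO → 1/4 A, 1/2 B, 1/4 AB.
Rh cross +/- × +/- → 3/4 Rh+, 1/4 Rh-; so P(type A, Rh-negative) = 1/4 × 1/4 = 1/16 per child.
P(not type A, Rh-negative) = 15/16 for one child; (15/16)^2 = 225/256.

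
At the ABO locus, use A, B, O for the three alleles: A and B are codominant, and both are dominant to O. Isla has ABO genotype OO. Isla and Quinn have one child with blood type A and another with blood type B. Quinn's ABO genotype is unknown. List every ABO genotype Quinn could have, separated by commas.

AB

For each candidate genotype of Quinn, check whether crossing it with OO can produce every observed child phenotype.
  AA → possible child types {A} ✗
  AB → possible child types {A, B} ✓
  AO → possible child types {O, A} ✗
  BB → possible child types {B} ✗
  BO → possible child types {O, B} ✗
  OO → possible child types {O} ✗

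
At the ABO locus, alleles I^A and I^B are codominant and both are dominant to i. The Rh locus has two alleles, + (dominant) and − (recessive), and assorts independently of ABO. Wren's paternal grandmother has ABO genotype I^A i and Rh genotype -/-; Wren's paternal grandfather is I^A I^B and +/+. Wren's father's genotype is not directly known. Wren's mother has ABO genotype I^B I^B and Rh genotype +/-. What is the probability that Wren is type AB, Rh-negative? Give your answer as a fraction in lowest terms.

Wren's father's ABO genotype from I^A i × I^A I^B: 1/4 I^A I^A, 1/4 I^A I^B, 1/4 I^A i, 1/4 I^B i.
Crossing each possibility with the mother I^B I^B and summing P(type AB): 1/4·1 + 1/4·1/2 + 1/4·1/2 + 1/4·0 = 1/2.
Similarly for Rh via the father's Rh distribution: P(Rh-) = 1/4.
Independent loci: 1/2 × 1/4 = 1/8.

1/8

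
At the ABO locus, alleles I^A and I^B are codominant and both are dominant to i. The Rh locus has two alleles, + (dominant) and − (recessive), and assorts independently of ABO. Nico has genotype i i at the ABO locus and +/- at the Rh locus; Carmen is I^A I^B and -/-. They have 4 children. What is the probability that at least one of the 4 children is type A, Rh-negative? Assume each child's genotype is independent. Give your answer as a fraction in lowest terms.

175/256

ABO cross i i × I^A I^B → 1/2 A, 1/2 B.
Rh cross +/- × -/- → 1/2 Rh+, 1/2 Rh-; so P(type A, Rh-negative) = 1/2 × 1/2 = 1/4 per child.
P(none) = (3/4)^4 = 81/256; P(at least one) = 1 − 81/256 = 175/256.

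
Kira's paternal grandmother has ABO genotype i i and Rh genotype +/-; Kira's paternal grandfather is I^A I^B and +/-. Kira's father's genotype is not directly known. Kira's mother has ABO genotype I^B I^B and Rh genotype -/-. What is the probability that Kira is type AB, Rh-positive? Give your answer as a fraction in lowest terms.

Kira's father's ABO genotype from i i × I^A I^B: 1/2 I^A i, 1/2 I^B i.
Crossing each possibility with the mother I^B I^B and summing P(type AB): 1/2·1/2 + 1/2·0 = 1/4.
Similarly for Rh via the father's Rh distribution: P(Rh+) = 1/2.
Independent loci: 1/4 × 1/2 = 1/8.

1/8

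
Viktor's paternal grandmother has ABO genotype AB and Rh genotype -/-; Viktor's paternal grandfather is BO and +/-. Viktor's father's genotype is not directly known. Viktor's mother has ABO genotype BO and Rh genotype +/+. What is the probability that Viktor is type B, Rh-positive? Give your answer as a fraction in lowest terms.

5/8

Viktor's father's ABO genotype from AB × BO: 1/4 AB, 1/4 AO, 1/4 BB, 1/4 BO.
Crossing each possibility with the mother BO and summing P(type B): 1/4·1/2 + 1/4·1/4 + 1/4·1 + 1/4·3/4 = 5/8.
Similarly for Rh via the father's Rh distribution: P(Rh+) = 1.
Independent loci: 5/8 × 1 = 5/8.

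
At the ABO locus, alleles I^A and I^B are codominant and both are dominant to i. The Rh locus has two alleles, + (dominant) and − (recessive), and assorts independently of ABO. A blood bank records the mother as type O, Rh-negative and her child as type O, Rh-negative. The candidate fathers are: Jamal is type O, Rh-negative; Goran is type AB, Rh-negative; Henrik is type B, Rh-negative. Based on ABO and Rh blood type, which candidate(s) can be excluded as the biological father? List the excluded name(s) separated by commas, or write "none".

A candidate is excluded only if no genotype consistent with his phenotype could produce a type O, Rh-negative child with a type O, Rh-negative mother.
Goran (type AB, Rh-): no genotype consistent with that phenotype can produce a type-O Rh- child with a type-O mother.

Goran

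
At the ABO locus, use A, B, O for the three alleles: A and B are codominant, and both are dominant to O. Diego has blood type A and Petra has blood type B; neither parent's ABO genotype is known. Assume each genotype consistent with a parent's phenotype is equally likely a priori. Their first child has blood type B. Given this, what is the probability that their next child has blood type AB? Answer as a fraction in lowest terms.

Possible genotypes: Diego ∈ {AA, AO}; Petra ∈ {BB, BO}.
Weight each parental genotype pair by prior × P(type-B child):
  AO × BB: posterior weight 2/3; P(next child type AB) = 1/2.
  AO × BO: posterior weight 1/3; P(next child type AB) = 1/4.
Weighted sum = 5/12.

5/12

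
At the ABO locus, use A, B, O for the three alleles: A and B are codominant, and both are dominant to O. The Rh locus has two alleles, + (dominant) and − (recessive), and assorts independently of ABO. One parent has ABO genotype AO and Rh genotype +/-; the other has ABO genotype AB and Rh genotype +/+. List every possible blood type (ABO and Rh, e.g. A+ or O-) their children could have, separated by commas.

Gametes from AO × AB give offspring ABO genotypes AA, AB, AO, BO, i.e. phenotypes A, B, AB.
Rh cross +/- × +/+ → phenotypes Rh+.
Combining independently: A+, B+, AB+.

A+, B+, AB+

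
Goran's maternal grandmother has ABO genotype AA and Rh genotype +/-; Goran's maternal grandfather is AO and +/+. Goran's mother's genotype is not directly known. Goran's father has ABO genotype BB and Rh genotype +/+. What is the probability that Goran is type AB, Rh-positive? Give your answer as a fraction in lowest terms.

Goran's mother's ABO genotype from AA × AO: 1/2 AA, 1/2 AO.
Crossing each possibility with the father BB and summing P(type AB): 1/2·1 + 1/2·1/2 = 3/4.
Similarly for Rh via the mother's Rh distribution: P(Rh+) = 1.
Independent loci: 3/4 × 1 = 3/4.

3/4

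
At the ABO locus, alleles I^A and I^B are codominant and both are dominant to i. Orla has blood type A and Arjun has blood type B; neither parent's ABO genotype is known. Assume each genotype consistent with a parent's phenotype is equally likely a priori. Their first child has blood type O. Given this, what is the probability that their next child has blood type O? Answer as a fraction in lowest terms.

1/4

Possible genotypes: Orla ∈ {I^A I^A, I^A i}; Arjun ∈ {I^B I^B, I^B i}.
Weight each parental genotype pair by prior × P(type-O child):
  I^A i × I^B i: posterior weight 1; P(next child type O) = 1/4.
Weighted sum = 1/4.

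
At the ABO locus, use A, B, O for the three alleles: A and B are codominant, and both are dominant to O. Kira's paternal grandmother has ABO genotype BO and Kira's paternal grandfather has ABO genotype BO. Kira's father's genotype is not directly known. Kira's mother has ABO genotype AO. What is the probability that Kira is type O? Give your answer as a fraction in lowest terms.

Kira's father's ABO genotype from BO × BO: 1/4 BB, 1/2 BO, 1/4 OO.
Crossing each possibility with the mother AO and summing P(type O): 1/4·0 + 1/2·1/4 + 1/4·1/2 = 1/4.

1/4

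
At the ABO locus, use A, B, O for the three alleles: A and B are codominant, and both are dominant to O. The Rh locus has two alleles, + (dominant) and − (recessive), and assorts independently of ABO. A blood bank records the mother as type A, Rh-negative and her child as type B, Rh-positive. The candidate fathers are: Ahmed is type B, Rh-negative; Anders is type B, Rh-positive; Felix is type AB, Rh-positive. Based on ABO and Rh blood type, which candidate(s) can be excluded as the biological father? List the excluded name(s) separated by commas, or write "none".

Ahmed

A candidate is excluded only if no genotype consistent with his phenotype could produce a type B, Rh-positive child with a type A, Rh-negative mother.
Ahmed (type B, Rh-): no genotype consistent with that phenotype can produce a type-B Rh+ child with a type-A mother.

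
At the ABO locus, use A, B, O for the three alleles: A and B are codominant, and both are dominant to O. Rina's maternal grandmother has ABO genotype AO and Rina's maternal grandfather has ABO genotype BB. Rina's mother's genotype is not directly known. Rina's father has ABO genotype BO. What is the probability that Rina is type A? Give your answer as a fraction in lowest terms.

Rina's mother's ABO genotype from AO × BB: 1/2 AB, 1/2 BO.
Crossing each possibility with the father BO and summing P(type A): 1/2·1/4 + 1/2·0 = 1/8.

1/8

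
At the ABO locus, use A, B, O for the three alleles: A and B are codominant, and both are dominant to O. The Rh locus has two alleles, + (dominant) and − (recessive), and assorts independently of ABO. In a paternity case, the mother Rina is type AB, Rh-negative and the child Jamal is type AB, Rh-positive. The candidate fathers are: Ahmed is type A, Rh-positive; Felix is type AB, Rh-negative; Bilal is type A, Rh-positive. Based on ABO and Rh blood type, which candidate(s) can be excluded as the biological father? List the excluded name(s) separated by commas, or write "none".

Felix

A candidate is excluded only if no genotype consistent with his phenotype could produce a type AB, Rh-positive child with a type AB, Rh-negative mother.
Felix (type AB, Rh-): no genotype consistent with that phenotype can produce a type-AB Rh+ child with a type-AB mother.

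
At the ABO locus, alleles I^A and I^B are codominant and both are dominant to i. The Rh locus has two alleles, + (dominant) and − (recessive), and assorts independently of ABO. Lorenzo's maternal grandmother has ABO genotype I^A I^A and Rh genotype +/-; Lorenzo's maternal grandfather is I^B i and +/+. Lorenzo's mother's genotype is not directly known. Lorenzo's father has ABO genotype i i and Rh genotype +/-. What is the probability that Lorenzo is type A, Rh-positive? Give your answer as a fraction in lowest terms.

Lorenzo's mother's ABO genotype from I^A I^A × I^B i: 1/2 I^A I^B, 1/2 I^A i.
Crossing each possibility with the father i i and summing P(type A): 1/2·1/2 + 1/2·1/2 = 1/2.
Similarly for Rh via the mother's Rh distribution: P(Rh+) = 7/8.
Independent loci: 1/2 × 7/8 = 7/16.

7/16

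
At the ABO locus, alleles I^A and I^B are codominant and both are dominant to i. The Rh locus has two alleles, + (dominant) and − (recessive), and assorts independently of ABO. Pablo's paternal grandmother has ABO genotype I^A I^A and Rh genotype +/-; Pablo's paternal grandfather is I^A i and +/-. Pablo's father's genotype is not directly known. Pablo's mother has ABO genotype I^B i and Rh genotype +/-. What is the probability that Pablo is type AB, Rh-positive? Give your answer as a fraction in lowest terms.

Pablo's father's ABO genotype from I^A I^A × I^A i: 1/2 I^A I^A, 1/2 I^A i.
Crossing each possibility with the mother I^B i and summing P(type AB): 1/2·1/2 + 1/2·1/4 = 3/8.
Similarly for Rh via the father's Rh distribution: P(Rh+) = 3/4.
Independent loci: 3/8 × 3/4 = 9/32.

9/32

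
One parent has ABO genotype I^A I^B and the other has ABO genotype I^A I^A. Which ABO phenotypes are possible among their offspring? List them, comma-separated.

A, AB

Gametes from I^A I^B × I^A I^A give offspring ABO genotypes I^A I^A, I^A I^B, i.e. phenotypes A, AB.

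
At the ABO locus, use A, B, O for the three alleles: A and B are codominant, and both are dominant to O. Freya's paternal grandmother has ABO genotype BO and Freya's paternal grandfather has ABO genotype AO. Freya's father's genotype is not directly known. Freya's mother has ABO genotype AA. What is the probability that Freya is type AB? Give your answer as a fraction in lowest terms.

1/4

Freya's father's ABO genotype from BO × AO: 1/4 AB, 1/4 AO, 1/4 BO, 1/4 OO.
Crossing each possibility with the mother AA and summing P(type AB): 1/4·1/2 + 1/4·0 + 1/4·1/2 + 1/4·0 = 1/4.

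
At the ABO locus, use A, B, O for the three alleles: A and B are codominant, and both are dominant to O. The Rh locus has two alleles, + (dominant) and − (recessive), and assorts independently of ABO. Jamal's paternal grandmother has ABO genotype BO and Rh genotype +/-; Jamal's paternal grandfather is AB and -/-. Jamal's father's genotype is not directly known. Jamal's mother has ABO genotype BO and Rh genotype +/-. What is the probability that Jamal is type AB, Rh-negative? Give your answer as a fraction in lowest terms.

3/64

Jamal's father's ABO genotype from BO × AB: 1/4 AB, 1/4 AO, 1/4 BB, 1/4 BO.
Crossing each possibility with the mother BO and summing P(type AB): 1/4·1/4 + 1/4·1/4 + 1/4·0 + 1/4·0 = 1/8.
Similarly for Rh via the father's Rh distribution: P(Rh-) = 3/8.
Independent loci: 1/8 × 3/8 = 3/64.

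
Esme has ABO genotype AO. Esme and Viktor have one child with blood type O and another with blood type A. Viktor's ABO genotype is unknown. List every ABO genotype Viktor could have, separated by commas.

AO, BO, OO

For each candidate genotype of Viktor, check whether crossing it with AO can produce every observed child phenotype.
  AA → possible child types {A} ✗
  AB → possible child types {A, B, AB} ✗
  AO → possible child types {O, A} ✓
  BB → possible child types {B, AB} ✗
  BO → possible child types {O, A, B, AB} ✓
  OO → possible child types {O, A} ✓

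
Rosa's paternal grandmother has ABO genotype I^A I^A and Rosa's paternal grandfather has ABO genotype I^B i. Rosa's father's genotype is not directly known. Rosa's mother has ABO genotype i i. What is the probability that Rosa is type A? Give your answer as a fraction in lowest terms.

1/2

Rosa's father's ABO genotype from I^A I^A × I^B i: 1/2 I^A I^B, 1/2 I^A i.
Crossing each possibility with the mother i i and summing P(type A): 1/2·1/2 + 1/2·1/2 = 1/2.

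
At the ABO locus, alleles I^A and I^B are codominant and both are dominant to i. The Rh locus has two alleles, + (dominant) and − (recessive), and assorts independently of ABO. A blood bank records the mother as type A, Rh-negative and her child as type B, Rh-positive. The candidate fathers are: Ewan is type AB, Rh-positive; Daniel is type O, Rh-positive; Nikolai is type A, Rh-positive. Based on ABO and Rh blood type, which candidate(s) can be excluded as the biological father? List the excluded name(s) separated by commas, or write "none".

A candidate is excluded only if no genotype consistent with his phenotype could produce a type B, Rh-positive child with a type A, Rh-negative mother.
Daniel (type O, Rh+): no genotype consistent with that phenotype can produce a type-B Rh+ child with a type-A mother.
Nikolai (type A, Rh+): no genotype consistent with that phenotype can produce a type-B Rh+ child with a type-A mother.

Daniel, Nikolai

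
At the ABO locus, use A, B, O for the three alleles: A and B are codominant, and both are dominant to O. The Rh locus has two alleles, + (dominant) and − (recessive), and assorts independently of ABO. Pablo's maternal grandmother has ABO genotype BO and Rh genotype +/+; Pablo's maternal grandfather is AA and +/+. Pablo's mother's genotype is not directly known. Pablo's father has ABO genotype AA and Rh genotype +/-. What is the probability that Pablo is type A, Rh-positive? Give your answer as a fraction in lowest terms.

Pablo's mother's ABO genotype from BO × AA: 1/2 AB, 1/2 AO.
Crossing each possibility with the father AA and summing P(type A): 1/2·1/2 + 1/2·1 = 3/4.
Similarly for Rh via the mother's Rh distribution: P(Rh+) = 1.
Independent loci: 3/4 × 1 = 3/4.

3/4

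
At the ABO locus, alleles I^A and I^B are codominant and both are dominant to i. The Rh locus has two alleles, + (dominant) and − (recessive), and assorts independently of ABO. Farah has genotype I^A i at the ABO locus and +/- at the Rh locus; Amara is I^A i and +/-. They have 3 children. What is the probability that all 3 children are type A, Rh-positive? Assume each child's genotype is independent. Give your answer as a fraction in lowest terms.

729/4096

ABO cross I^A i × I^A i → 1/4 O, 3/4 A.
Rh cross +/- × +/- → 3/4 Rh+, 1/4 Rh-; so P(type A, Rh-positive) = 3/4 × 3/4 = 9/16 per child.
All 3 independent: (9/16)^3 = 729/4096.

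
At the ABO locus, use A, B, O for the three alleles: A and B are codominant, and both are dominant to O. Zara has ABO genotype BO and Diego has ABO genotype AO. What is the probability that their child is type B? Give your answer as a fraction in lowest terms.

1/4

ABO cross BO × AO → offspring phenotypes: 1/4 O, 1/4 A, 1/4 B, 1/4 AB.
So P(type B) = 1/4.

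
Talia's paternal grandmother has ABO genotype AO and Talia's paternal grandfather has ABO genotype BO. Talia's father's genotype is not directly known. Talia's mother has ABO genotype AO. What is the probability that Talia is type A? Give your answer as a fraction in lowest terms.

Talia's father's ABO genotype from AO × BO: 1/4 AB, 1/4 AO, 1/4 BO, 1/4 OO.
Crossing each possibility with the mother AO and summing P(type A): 1/4·1/2 + 1/4·3/4 + 1/4·1/4 + 1/4·1/2 = 1/2.

1/2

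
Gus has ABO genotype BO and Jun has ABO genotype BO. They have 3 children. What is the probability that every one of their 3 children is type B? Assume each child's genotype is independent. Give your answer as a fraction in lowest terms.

27/64

ABO cross BO × BO → 1/4 O, 3/4 B.
So P(type B) = 3/4 per child.
All 3 independent: (3/4)^3 = 27/64.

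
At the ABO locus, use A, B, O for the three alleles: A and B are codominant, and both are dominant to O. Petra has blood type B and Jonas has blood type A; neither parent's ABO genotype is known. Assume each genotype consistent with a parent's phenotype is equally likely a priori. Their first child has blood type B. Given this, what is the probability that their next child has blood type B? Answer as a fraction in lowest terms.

5/12

Possible genotypes: Petra ∈ {BB, BO}; Jonas ∈ {AA, AO}.
Weight each parental genotype pair by prior × P(type-B child):
  BB × AO: posterior weight 2/3; P(next child type B) = 1/2.
  BO × AO: posterior weight 1/3; P(next child type B) = 1/4.
Weighted sum = 5/12.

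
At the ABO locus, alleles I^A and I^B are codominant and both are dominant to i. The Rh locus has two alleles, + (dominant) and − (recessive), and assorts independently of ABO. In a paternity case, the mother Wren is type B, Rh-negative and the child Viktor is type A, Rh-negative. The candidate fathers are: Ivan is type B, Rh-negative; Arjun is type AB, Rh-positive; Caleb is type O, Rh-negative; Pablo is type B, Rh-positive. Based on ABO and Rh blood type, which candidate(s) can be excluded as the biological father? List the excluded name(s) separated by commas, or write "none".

A candidate is excluded only if no genotype consistent with his phenotype could produce a type A, Rh-negative child with a type B, Rh-negative mother.
Ivan (type B, Rh-): no genotype consistent with that phenotype can produce a type-A Rh- child with a type-B mother.
Caleb (type O, Rh-): no genotype consistent with that phenotype can produce a type-A Rh- child with a type-B mother.
Pablo (type B, Rh+): no genotype consistent with that phenotype can produce a type-A Rh- child with a type-B mother.

Ivan, Caleb, Pablo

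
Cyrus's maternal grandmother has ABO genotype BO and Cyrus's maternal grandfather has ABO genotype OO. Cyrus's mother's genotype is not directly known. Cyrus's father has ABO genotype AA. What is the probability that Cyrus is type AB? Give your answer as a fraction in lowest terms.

1/4

Cyrus's mother's ABO genotype from BO × OO: 1/2 BO, 1/2 OO.
Crossing each possibility with the father AA and summing P(type AB): 1/2·1/2 + 1/2·0 = 1/4.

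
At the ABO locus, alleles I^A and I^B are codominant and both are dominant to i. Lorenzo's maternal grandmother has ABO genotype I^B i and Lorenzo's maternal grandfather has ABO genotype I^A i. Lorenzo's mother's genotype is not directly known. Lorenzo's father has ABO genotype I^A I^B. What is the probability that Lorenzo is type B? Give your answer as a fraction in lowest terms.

Lorenzo's mother's ABO genotype from I^B i × I^A i: 1/4 I^A I^B, 1/4 I^A i, 1/4 I^B i, 1/4 i i.
Crossing each possibility with the father I^A I^B and summing P(type B): 1/4·1/4 + 1/4·1/4 + 1/4·1/2 + 1/4·1/2 = 3/8.

3/8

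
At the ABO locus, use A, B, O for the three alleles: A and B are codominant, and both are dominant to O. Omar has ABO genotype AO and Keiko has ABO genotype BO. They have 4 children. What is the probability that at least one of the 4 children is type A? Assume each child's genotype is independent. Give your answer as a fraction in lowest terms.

ABO cross AO × BO → 1/4 O, 1/4 A, 1/4 B, 1/4 AB.
So P(type A) = 1/4 per child.
P(none) = (3/4)^4 = 81/256; P(at least one) = 1 − 81/256 = 175/256.

175/256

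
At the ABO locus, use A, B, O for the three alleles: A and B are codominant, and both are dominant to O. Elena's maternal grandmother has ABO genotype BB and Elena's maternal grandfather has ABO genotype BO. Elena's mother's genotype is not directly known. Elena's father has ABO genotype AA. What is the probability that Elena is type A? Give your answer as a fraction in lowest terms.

1/4

Elena's mother's ABO genotype from BB × BO: 1/2 BB, 1/2 BO.
Crossing each possibility with the father AA and summing P(type A): 1/2·0 + 1/2·1/2 = 1/4.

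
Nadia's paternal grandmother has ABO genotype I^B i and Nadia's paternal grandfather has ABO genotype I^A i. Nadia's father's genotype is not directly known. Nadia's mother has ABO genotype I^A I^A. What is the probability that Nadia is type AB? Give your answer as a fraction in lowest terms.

Nadia's father's ABO genotype from I^B i × I^A i: 1/4 I^A I^B, 1/4 I^A i, 1/4 I^B i, 1/4 i i.
Crossing each possibility with the mother I^A I^A and summing P(type AB): 1/4·1/2 + 1/4·0 + 1/4·1/2 + 1/4·0 = 1/4.

1/4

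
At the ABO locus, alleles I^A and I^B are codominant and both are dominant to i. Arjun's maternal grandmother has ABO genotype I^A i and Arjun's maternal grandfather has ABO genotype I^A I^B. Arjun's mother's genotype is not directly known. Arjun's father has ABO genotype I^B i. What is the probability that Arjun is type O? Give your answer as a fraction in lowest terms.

Arjun's mother's ABO genotype from I^A i × I^A I^B: 1/4 I^A I^A, 1/4 I^A I^B, 1/4 I^A i, 1/4 I^B i.
Crossing each possibility with the father I^B i and summing P(type O): 1/4·0 + 1/4·0 + 1/4·1/4 + 1/4·1/4 = 1/8.

1/8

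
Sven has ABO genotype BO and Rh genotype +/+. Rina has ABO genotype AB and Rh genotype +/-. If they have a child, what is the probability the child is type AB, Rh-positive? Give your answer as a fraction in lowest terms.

ABO cross BO × AB → offspring phenotypes: 1/4 A, 1/2 B, 1/4 AB.
Rh cross +/+ × +/- → 1 Rh+.
Independent loci: P(type AB, Rh-positive) = 1/4 × 1 = 1/4.

1/4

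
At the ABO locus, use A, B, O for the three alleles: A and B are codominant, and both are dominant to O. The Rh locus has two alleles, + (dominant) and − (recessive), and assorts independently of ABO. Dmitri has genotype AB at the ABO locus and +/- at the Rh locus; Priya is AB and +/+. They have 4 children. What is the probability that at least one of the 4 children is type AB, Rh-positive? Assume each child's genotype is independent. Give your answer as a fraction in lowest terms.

15/16

ABO cross AB × AB → 1/4 A, 1/4 B, 1/2 AB.
Rh cross +/- × +/+ → 1 Rh+; so P(type AB, Rh-positive) = 1/2 × 1 = 1/2 per child.
P(none) = (1/2)^4 = 1/16; P(at least one) = 1 − 1/16 = 15/16.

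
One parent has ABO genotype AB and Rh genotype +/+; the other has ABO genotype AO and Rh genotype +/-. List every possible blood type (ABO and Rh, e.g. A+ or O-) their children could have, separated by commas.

A+, B+, AB+

Gametes from AB × AO give offspring ABO genotypes AA, AB, AO, BO, i.e. phenotypes A, B, AB.
Rh cross +/+ × +/- → phenotypes Rh+.
Combining independently: A+, B+, AB+.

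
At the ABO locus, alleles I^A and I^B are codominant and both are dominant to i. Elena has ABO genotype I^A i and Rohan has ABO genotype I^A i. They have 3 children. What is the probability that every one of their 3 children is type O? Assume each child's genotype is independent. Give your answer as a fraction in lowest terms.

1/64

ABO cross I^A i × I^A i → 1/4 O, 3/4 A.
So P(type O) = 1/4 per child.
All 3 independent: (1/4)^3 = 1/64.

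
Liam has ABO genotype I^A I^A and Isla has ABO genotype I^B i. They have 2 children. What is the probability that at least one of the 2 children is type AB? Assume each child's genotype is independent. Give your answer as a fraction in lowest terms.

3/4

ABO cross I^A I^A × I^B i → 1/2 A, 1/2 AB.
So P(type AB) = 1/2 per child.
P(none) = (1/2)^2 = 1/4; P(at least one) = 1 − 1/4 = 3/4.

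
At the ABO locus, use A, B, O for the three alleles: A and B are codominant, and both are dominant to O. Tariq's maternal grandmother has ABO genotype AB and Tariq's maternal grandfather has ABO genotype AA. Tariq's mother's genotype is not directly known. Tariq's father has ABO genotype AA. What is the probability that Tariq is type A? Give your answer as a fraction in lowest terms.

3/4

Tariq's mother's ABO genotype from AB × AA: 1/2 AA, 1/2 AB.
Crossing each possibility with the father AA and summing P(type A): 1/2·1 + 1/2·1/2 = 3/4.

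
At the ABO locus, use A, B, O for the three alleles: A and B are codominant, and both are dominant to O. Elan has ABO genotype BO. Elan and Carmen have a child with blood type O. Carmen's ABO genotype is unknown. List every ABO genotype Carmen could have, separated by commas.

AO, BO, OO

For each candidate genotype of Carmen, check whether crossing it with BO can produce every observed child phenotype.
  AA → possible child types {A, AB} ✗
  AB → possible child types {A, B, AB} ✗
  AO → possible child types {O, A, B, AB} ✓
  BB → possible child types {B} ✗
  BO → possible child types {O, B} ✓
  OO → possible child types {O, B} ✓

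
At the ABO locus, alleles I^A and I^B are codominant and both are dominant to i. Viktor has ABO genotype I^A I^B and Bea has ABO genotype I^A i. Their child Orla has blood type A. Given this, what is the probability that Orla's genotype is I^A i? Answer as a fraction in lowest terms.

1/2

Cross I^A I^B × I^A i → 1/4 I^A I^A, 1/4 I^A I^B, 1/4 I^A i, 1/4 I^B i.
Type-A genotypes among offspring: I^A I^A (1/4), I^A i (1/4); total 1/2.
P(I^A i | type A) = (1/4) / (1/2) = 1/2.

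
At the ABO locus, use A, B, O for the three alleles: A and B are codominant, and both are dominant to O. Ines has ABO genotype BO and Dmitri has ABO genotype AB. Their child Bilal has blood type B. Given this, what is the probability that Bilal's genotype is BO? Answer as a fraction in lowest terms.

1/2

Cross BO × AB → 1/4 AB, 1/4 AO, 1/4 BB, 1/4 BO.
Type-B genotypes among offspring: BB (1/4), BO (1/4); total 1/2.
P(BO | type B) = (1/4) / (1/2) = 1/2.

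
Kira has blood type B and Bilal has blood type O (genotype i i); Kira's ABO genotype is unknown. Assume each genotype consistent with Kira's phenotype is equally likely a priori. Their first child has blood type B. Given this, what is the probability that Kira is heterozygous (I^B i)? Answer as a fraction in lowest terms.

1/3

Possible genotypes: Kira ∈ {I^B I^B, I^B i}; Bilal ∈ {i i}.
Weight each parental genotype pair by prior × P(type-B child):
  I^B I^B × i i: posterior weight 2/3.
  I^B i × i i: posterior weight 1/3.
Sum the posterior weight over pairs where Kira is I^B i: 1/3.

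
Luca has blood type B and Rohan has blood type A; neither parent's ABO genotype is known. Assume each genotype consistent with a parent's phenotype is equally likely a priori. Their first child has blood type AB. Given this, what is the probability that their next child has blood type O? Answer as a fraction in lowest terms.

Possible genotypes: Luca ∈ {BB, BO}; Rohan ∈ {AA, AO}.
Weight each parental genotype pair by prior × P(type-AB child):
  BB × AA: posterior weight 4/9; P(next child type O) = 0.
  BB × AO: posterior weight 2/9; P(next child type O) = 0.
  BO × AA: posterior weight 2/9; P(next child type O) = 0.
  BO × AO: posterior weight 1/9; P(next child type O) = 1/4.
Weighted sum = 1/36.

1/36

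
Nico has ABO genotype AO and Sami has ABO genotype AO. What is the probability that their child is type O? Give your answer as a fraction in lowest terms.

1/4

ABO cross AO × AO → offspring phenotypes: 1/4 O, 3/4 A.
So P(type O) = 1/4.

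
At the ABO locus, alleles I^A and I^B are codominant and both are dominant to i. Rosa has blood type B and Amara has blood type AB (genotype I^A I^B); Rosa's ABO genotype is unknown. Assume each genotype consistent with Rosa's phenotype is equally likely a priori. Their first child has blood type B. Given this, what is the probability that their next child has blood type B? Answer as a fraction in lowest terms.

1/2

Possible genotypes: Rosa ∈ {I^B I^B, I^B i}; Amara ∈ {I^A I^B}.
Weight each parental genotype pair by prior × P(type-B child):
  I^B I^B × I^A I^B: posterior weight 1/2; P(next child type B) = 1/2.
  I^B i × I^A I^B: posterior weight 1/2; P(next child type B) = 1/2.
Weighted sum = 1/2.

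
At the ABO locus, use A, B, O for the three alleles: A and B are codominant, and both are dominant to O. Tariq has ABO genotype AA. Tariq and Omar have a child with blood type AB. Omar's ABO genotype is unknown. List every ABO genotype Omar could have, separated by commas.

AB, BB, BO

For each candidate genotype of Omar, check whether crossing it with AA can produce every observed child phenotype.
  AA → possible child types {A} ✗
  AB → possible child types {A, AB} ✓
  AO → possible child types {A} ✗
  BB → possible child types {AB} ✓
  BO → possible child types {A, AB} ✓
  OO → possible child types {A} ✗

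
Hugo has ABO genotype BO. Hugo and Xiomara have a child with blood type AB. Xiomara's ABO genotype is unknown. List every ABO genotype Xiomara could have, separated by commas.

For each candidate genotype of Xiomara, check whether crossing it with BO can produce every observed child phenotype.
  AA → possible child types {A, AB} ✓
  AB → possible child types {A, B, AB} ✓
  AO → possible child types {O, A, B, AB} ✓
  BB → possible child types {B} ✗
  BO → possible child types {O, B} ✗
  OO → possible child types {O, B} ✗

AA, AB, AO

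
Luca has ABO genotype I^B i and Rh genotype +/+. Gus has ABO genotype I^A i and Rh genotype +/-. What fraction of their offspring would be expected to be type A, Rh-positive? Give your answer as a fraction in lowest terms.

1/4

ABO cross I^B i × I^A i → offspring phenotypes: 1/4 O, 1/4 A, 1/4 B, 1/4 AB.
Rh cross +/+ × +/- → 1 Rh+.
Independent loci: P(type A, Rh-positive) = 1/4 × 1 = 1/4.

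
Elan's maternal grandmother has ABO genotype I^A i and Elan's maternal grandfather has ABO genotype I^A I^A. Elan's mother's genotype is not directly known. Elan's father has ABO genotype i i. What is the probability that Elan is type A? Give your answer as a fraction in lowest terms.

Elan's mother's ABO genotype from I^A i × I^A I^A: 1/2 I^A I^A, 1/2 I^A i.
Crossing each possibility with the father i i and summing P(type A): 1/2·1 + 1/2·1/2 = 3/4.

3/4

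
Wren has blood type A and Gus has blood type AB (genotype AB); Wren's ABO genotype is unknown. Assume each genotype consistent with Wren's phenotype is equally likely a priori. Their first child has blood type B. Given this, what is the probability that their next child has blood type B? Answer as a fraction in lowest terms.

1/4

Possible genotypes: Wren ∈ {AA, AO}; Gus ∈ {AB}.
Weight each parental genotype pair by prior × P(type-B child):
  AO × AB: posterior weight 1; P(next child type B) = 1/4.
Weighted sum = 1/4.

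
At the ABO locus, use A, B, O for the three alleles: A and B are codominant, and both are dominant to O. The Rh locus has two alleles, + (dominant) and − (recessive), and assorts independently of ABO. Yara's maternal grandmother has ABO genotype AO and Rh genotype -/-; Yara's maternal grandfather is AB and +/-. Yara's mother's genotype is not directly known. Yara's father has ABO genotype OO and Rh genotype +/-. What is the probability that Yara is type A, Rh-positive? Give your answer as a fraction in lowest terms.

Yara's mother's ABO genotype from AO × AB: 1/4 AA, 1/4 AB, 1/4 AO, 1/4 BO.
Crossing each possibility with the father OO and summing P(type A): 1/4·1 + 1/4·1/2 + 1/4·1/2 + 1/4·0 = 1/2.
Similarly for Rh via the mother's Rh distribution: P(Rh+) = 5/8.
Independent loci: 1/2 × 5/8 = 5/16.

5/16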